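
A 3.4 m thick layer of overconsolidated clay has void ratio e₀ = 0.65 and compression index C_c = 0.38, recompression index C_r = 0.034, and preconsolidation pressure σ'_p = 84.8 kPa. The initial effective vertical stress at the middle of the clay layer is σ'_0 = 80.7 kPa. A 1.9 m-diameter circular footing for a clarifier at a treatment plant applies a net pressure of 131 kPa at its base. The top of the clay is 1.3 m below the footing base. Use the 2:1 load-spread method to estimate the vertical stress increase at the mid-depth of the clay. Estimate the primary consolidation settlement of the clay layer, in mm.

S_c ≈ 58.9 mm

Mid-depth of clay below the footing base: z = 1.3 + 3.4/2 = 3 m.
Stress increase at mid-clay by the 2:1 spreading method:
Δσ ≈ qD²/(D+z)² = 131×1.9²/(1.9+3)² = 19.696 kPa
Final effective stress: σ'_f = 80.7 + 19.696 = 100.4 kPa.
σ'_f = 100.4 > σ'_p = 84.8 kPa, so the stress path crosses the preconsolidation pressure — recompression up to σ'_p, then virgin compression beyond:
S_c = H/(1+e₀)·[C_r·log₁₀(σ'_p/σ'_0) + C_c·log₁₀(σ'_f/σ'_p)]
    = 3.4/1.65 × [0.034×log₁₀(84.8/80.7) + 0.38×log₁₀(100.4/84.8)]
    = 2.0606 × [0.00073176 + 0.027868] = 0.05893 m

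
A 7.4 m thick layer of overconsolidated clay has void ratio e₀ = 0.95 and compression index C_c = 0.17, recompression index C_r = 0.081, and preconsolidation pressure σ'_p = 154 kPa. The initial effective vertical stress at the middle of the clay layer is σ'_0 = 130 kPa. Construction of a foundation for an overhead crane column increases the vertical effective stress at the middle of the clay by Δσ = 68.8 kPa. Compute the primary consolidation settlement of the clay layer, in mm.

Final effective stress: σ'_f = 130 + 68.8 = 198.8 kPa.
σ'_f = 198.8 > σ'_p = 154 kPa, so the stress path crosses the preconsolidation pressure — recompression up to σ'_p, then virgin compression beyond:
S_c = H/(1+e₀)·[C_r·log₁₀(σ'_p/σ'_0) + C_c·log₁₀(σ'_f/σ'_p)]
    = 7.4/1.95 × [0.081×log₁₀(154/130) + 0.17×log₁₀(198.8/154)]
    = 3.7949 × [0.0059598 + 0.018852] = 0.09416 m

S_c ≈ 94.2 mm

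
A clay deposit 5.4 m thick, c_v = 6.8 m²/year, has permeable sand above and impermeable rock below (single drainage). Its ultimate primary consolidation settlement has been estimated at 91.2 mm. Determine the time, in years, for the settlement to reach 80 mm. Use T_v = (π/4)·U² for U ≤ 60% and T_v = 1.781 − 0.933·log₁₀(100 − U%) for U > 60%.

t ≈ 3.28 years

Drainage path length: H_d = H = 5.4 m (single drainage).
U = S(t)/S_ult = 80/91.2 = 0.8772.
U > 60%: T_v = 1.781 − 0.933·log₁₀(100 − 87.719) = 0.76475.
t = T_v·H_d²/c_v = 0.76475×5.4²/6.8 = 3.279 years.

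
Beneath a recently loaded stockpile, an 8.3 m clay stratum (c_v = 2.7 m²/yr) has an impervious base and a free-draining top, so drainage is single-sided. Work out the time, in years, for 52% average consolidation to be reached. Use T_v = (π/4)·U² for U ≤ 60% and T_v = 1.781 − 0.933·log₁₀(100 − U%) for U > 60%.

t ≈ 5.42 years

Drainage path length: H_d = H = 8.3 m (single drainage).
U ≤ 60%: T_v = (π/4)·U² = (π/4)×0.52² = 0.21237.
t = T_v·H_d²/c_v = 0.21237×8.3²/2.7 = 5.419 years.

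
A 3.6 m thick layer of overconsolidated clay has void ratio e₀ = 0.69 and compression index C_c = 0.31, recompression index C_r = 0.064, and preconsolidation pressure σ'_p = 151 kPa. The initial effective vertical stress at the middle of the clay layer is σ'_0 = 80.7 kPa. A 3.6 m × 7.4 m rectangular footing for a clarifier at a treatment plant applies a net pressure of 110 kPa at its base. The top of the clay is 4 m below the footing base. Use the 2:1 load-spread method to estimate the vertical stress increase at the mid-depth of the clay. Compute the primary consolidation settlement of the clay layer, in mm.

Mid-depth of clay below the footing base: z = 4 + 3.6/2 = 5.8 m.
Stress increase at mid-clay by the 2:1 spreading method:
Δσ = qBL/((B+z)(L+z)) = 110×3.6×7.4/((3.6+5.8)(7.4+5.8)) = 23.617 kPa
Final effective stress: σ'_f = 80.7 + 23.617 = 104.32 kPa.
σ'_f = 104.32 ≤ σ'_p = 151 kPa, so the clay remains overconsolidated and only the recompression index applies:
S_c = C_r·H/(1+e₀)·log₁₀(σ'_f/σ'_0) = 0.064×3.6/1.69×log₁₀(104.32/80.7)
    = 0.13633 × 0.11149 = 0.0152 m

S_c ≈ 15.2 mm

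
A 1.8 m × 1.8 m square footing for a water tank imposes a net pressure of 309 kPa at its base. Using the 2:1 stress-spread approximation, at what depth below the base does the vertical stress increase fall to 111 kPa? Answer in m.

z ≈ 1.2 m

2:1 spreading — at depth z the loaded area has grown by z in each plan dimension:
qB²/(B+z)² = Δσ_z ⇒ z = B(√(q/Δσ_z) − 1) = 1.8×(√(309/111) − 1) = 1.203 m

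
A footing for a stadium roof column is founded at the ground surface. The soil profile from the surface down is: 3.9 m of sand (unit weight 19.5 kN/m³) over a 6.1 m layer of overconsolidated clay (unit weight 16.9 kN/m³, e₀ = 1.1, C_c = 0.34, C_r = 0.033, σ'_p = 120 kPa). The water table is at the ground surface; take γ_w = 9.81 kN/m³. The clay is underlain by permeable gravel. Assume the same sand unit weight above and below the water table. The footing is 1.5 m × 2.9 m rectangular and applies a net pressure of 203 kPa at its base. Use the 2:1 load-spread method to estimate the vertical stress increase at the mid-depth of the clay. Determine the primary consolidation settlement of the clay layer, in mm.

Mid-depth of clay below the ground surface: z = 3.9 + 6.1/2 = 6.95 m.
Total vertical stress at mid-clay: σ_v = 19.5×3.9 + 16.9×3.05 = 127.59 kPa.
Pore pressure: u = 9.81×(6.95 − 0) = 68.18 kPa.
Initial effective stress: σ'_0 = σ_v − u = 127.59 − 68.18 = 59.41 kPa.
Stress increase at mid-clay by the 2:1 spreading method:
Δσ = qBL/((B+z)(L+z)) = 203×1.5×2.9/((1.5+6.95)(2.9+6.95)) = 10.609 kPa
Final effective stress: σ'_f = 59.41 + 10.609 = 70.019 kPa.
σ'_f = 70.019 ≤ σ'_p = 120 kPa, so the clay remains overconsolidated and only the recompression index applies:
S_c = C_r·H/(1+e₀)·log₁₀(σ'_f/σ'_0) = 0.033×6.1/2.1×log₁₀(70.019/59.41)
    = 0.095858 × 0.071356 = 0.00684 m

S_c ≈ 6.84 mm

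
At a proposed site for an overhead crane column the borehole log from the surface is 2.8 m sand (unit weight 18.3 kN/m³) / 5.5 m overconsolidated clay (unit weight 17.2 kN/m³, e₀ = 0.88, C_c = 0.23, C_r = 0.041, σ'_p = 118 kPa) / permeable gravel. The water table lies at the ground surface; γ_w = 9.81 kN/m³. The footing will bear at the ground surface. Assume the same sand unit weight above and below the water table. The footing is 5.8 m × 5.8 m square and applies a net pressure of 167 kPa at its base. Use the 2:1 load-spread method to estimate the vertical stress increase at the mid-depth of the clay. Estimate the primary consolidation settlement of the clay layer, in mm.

S_c ≈ 35.8 mm

Mid-depth of clay below the ground surface: z = 2.8 + 5.5/2 = 5.55 m.
Total vertical stress at mid-clay: σ_v = 18.3×2.8 + 17.2×2.75 = 98.54 kPa.
Pore pressure: u = 9.81×(5.55 − 0) = 54.446 kPa.
Initial effective stress: σ'_0 = σ_v − u = 98.54 − 54.446 = 44.094 kPa.
Stress increase at mid-clay by the 2:1 spreading method:
Δσ = qBL/((B+z)(L+z)) = 167×5.8×5.8/((5.8+5.55)(5.8+5.55)) = 43.609 kPa
Final effective stress: σ'_f = 44.094 + 43.609 = 87.703 kPa.
σ'_f = 87.703 ≤ σ'_p = 118 kPa, so the clay remains overconsolidated and only the recompression index applies:
S_c = C_r·H/(1+e₀)·log₁₀(σ'_f/σ'_0) = 0.041×5.5/1.88×log₁₀(87.703/44.094)
    = 0.11995 × 0.29863 = 0.03582 m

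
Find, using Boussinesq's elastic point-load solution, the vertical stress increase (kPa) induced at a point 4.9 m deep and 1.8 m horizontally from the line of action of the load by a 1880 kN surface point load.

Boussinesq vertical stress below a point load on an elastic half-space:
Δσ_z = 3P/(2πz²) · [1 + (r/z)²]^(−5/2)
r/z = 1.8/4.9 = 0.36735; [1+(r/z)²]^(−5/2) = 0.72873.
Δσ_z = 3×1880/(2π×4.9²) × 0.72873 = 37.386 × 0.72873 = 27.24 kPa

Δσ_z ≈ 27.2 kPa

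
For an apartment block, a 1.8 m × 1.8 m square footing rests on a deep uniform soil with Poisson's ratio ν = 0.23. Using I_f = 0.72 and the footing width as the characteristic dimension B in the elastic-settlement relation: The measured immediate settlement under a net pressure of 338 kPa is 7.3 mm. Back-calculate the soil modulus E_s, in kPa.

S_e = q·B·(1−ν²)/E_s · I_f  ⇒  E_s = q·B·(1−ν²)·I_f / S_e.
E_s = 338 × 1.8 × 0.9471 × 0.72 / 0.0073 = 56830 kPa

E_s ≈ 56800 kPa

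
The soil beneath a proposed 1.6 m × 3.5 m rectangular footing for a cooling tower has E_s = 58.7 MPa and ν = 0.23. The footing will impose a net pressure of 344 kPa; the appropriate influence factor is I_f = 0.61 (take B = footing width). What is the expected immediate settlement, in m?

Immediate (elastic) settlement: S_e = q·B·(1−ν²)/E_s · I_f.
E_s = 58.7 MPa = 58700 kPa.
S_e = 344 × 1.6 × (1 − 0.23²) / 58700 × 0.61
    = 344 × 1.6 × 0.9471 / 58700 × 0.61
    = 0.005417 m

S_e ≈ 0.00542 m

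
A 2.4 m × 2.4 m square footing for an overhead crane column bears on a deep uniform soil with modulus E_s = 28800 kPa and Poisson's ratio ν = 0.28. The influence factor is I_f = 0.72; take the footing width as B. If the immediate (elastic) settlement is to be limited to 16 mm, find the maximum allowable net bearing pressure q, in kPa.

q ≈ 289 kPa

S_e = q·B·(1−ν²)/E_s · I_f  ⇒  q = S_e·E_s / (B·(1−ν²)·I_f).
q = 0.016 × 28800 / (2.4 × 0.9216 × 0.72) = 289.4 kPa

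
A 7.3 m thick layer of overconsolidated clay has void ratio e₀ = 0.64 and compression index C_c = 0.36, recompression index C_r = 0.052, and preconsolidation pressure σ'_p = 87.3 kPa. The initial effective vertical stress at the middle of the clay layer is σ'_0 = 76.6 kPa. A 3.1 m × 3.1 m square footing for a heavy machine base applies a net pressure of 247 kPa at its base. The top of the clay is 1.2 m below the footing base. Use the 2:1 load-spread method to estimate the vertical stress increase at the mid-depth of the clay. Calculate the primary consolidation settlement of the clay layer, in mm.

Mid-depth of clay below the footing base: z = 1.2 + 7.3/2 = 4.85 m.
Stress increase at mid-clay by the 2:1 spreading method:
Δσ = qBL/((B+z)(L+z)) = 247×3.1×3.1/((3.1+4.85)(3.1+4.85)) = 37.557 kPa
Final effective stress: σ'_f = 76.6 + 37.557 = 114.16 kPa.
σ'_f = 114.16 > σ'_p = 87.3 kPa, so the stress path crosses the preconsolidation pressure — recompression up to σ'_p, then virgin compression beyond:
S_c = H/(1+e₀)·[C_r·log₁₀(σ'_p/σ'_0) + C_c·log₁₀(σ'_f/σ'_p)]
    = 7.3/1.64 × [0.052×log₁₀(87.3/76.6) + 0.36×log₁₀(114.16/87.3)]
    = 4.4512 × [0.0029528 + 0.04194] = 0.1998 m

S_c ≈ 200 mm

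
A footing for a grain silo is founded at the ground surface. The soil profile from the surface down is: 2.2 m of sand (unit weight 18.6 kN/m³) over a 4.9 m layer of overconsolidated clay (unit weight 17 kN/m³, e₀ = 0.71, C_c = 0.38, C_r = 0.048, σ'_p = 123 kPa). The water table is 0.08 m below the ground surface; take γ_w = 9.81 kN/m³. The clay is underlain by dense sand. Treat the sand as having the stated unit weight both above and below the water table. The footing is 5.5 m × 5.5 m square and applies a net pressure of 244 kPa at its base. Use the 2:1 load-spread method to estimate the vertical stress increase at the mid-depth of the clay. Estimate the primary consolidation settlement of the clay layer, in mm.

S_c ≈ 63.6 mm

Mid-depth of clay below the ground surface: z = 2.2 + 4.9/2 = 4.65 m.
Total vertical stress at mid-clay: σ_v = 18.6×2.2 + 17×2.45 = 82.57 kPa.
Pore pressure: u = 9.81×(4.65 − 0.08) = 44.832 kPa.
Initial effective stress: σ'_0 = σ_v − u = 82.57 − 44.832 = 37.738 kPa.
Stress increase at mid-clay by the 2:1 spreading method:
Δσ = qBL/((B+z)(L+z)) = 244×5.5×5.5/((5.5+4.65)(5.5+4.65)) = 71.645 kPa
Final effective stress: σ'_f = 37.738 + 71.645 = 109.38 kPa.
σ'_f = 109.38 ≤ σ'_p = 123 kPa, so the clay remains overconsolidated and only the recompression index applies:
S_c = C_r·H/(1+e₀)·log₁₀(σ'_f/σ'_0) = 0.048×4.9/1.71×log₁₀(109.38/37.738)
    = 0.13754 × 0.46216 = 0.06357 m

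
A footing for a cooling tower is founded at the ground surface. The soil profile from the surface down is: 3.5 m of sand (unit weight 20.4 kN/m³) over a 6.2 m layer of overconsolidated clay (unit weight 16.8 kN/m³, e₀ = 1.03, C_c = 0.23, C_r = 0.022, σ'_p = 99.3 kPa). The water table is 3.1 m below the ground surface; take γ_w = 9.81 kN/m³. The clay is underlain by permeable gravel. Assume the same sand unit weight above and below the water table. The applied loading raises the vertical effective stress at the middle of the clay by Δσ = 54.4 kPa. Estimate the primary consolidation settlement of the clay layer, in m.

S_c ≈ 0.116 m

Mid-depth of clay below the ground surface: z = 3.5 + 6.2/2 = 6.6 m.
Total vertical stress at mid-clay: σ_v = 20.4×3.5 + 16.8×3.1 = 123.48 kPa.
Pore pressure: u = 9.81×(6.6 − 3.1) = 34.335 kPa.
Initial effective stress: σ'_0 = σ_v − u = 123.48 − 34.335 = 89.145 kPa.
Final effective stress: σ'_f = 89.145 + 54.4 = 143.54 kPa.
σ'_f = 143.54 > σ'_p = 99.3 kPa, so the stress path crosses the preconsolidation pressure — recompression up to σ'_p, then virgin compression beyond:
S_c = H/(1+e₀)·[C_r·log₁₀(σ'_p/σ'_0) + C_c·log₁₀(σ'_f/σ'_p)]
    = 6.2/2.03 × [0.022×log₁₀(99.3/89.145) + 0.23×log₁₀(143.54/99.3)]
    = 3.0542 × [0.0010307 + 0.036805] = 0.1156 m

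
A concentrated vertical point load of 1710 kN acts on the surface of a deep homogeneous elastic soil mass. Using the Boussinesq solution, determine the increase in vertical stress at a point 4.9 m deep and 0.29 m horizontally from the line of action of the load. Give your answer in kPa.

Δσ_z ≈ 33.7 kPa

Boussinesq vertical stress below a point load on an elastic half-space:
Δσ_z = 3P/(2πz²) · [1 + (r/z)²]^(−5/2)
r/z = 0.29/4.9 = 0.059184; [1+(r/z)²]^(−5/2) = 0.9913.
Δσ_z = 3×1710/(2π×4.9²) × 0.9913 = 34.005 × 0.9913 = 33.71 kPa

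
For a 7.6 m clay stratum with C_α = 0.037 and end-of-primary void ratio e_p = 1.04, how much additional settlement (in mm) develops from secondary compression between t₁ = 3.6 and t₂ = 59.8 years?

S_s ≈ 168 mm

Secondary compression: S_s = C_α·H/(1+e_p)·log₁₀(t₂/t₁)
S_s = 0.037×7.6/(1+1.04)×log₁₀(59.8/3.6)
    = 0.1378 × 1.22 = 0.1682 m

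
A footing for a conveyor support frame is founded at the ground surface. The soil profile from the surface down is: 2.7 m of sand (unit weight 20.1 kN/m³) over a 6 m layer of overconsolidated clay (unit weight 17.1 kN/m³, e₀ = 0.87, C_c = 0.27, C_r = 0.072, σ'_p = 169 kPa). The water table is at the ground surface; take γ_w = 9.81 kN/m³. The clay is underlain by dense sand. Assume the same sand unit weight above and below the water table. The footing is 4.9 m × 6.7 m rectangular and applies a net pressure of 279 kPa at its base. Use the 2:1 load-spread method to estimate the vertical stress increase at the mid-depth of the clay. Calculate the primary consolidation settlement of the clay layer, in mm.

Mid-depth of clay below the ground surface: z = 2.7 + 6/2 = 5.7 m.
Total vertical stress at mid-clay: σ_v = 20.1×2.7 + 17.1×3 = 105.57 kPa.
Pore pressure: u = 9.81×(5.7 − 0) = 55.917 kPa.
Initial effective stress: σ'_0 = σ_v − u = 105.57 − 55.917 = 49.653 kPa.
Stress increase at mid-clay by the 2:1 spreading method:
Δσ = qBL/((B+z)(L+z)) = 279×4.9×6.7/((4.9+5.7)(6.7+5.7)) = 69.686 kPa
Final effective stress: σ'_f = 49.653 + 69.686 = 119.34 kPa.
σ'_f = 119.34 ≤ σ'_p = 169 kPa, so the clay remains overconsolidated and only the recompression index applies:
S_c = C_r·H/(1+e₀)·log₁₀(σ'_f/σ'_0) = 0.072×6/1.87×log₁₀(119.34/49.653)
    = 0.23102 × 0.38084 = 0.08798 m

S_c ≈ 88 mm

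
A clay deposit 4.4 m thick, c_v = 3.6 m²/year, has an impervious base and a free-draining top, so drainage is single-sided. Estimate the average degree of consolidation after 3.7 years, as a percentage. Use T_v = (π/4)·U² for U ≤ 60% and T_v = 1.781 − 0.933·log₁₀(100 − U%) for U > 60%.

U ≈ 85.2 %

Drainage path length: H_d = H = 4.4 m (single drainage).
T_v = c_v·t/H_d² = 3.6×3.7/4.4² = 0.68802.
T_v = 0.68802 corresponds to the U > 60% branch:
U = 1 − 10^((1.781 − T_v)/0.933)/100 = 0.8516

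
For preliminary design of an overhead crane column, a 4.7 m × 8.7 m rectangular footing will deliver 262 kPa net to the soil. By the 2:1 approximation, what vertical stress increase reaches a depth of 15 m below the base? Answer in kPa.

By the 2:1 method the load spreads at 1 horizontal : 2 vertical, so at depth z the loaded area has grown by z in each plan dimension:
Δσ = qBL/((B+z)(L+z)) = 262×4.7×8.7/((4.7+15)(8.7+15)) = 22.946 kPa

Δσ_z ≈ 22.9 kPa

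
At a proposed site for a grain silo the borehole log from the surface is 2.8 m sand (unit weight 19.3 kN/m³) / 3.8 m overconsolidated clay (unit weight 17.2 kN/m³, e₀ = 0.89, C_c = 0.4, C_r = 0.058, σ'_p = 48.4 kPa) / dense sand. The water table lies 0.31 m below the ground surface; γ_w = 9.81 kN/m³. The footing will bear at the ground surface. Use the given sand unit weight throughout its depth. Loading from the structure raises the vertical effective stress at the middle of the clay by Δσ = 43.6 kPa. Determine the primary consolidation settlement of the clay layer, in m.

S_c ≈ 0.211 m

Mid-depth of clay below the ground surface: z = 2.8 + 3.8/2 = 4.7 m.
Total vertical stress at mid-clay: σ_v = 19.3×2.8 + 17.2×1.9 = 86.72 kPa.
Pore pressure: u = 9.81×(4.7 − 0.31) = 43.066 kPa.
Initial effective stress: σ'_0 = σ_v − u = 86.72 − 43.066 = 43.654 kPa.
Final effective stress: σ'_f = 43.654 + 43.6 = 87.254 kPa.
σ'_f = 87.254 > σ'_p = 48.4 kPa, so the stress path crosses the preconsolidation pressure — recompression up to σ'_p, then virgin compression beyond:
S_c = H/(1+e₀)·[C_r·log₁₀(σ'_p/σ'_0) + C_c·log₁₀(σ'_f/σ'_p)]
    = 3.8/1.89 × [0.058×log₁₀(48.4/43.654) + 0.4×log₁₀(87.254/48.4)]
    = 2.0106 × [0.0025996 + 0.10238] = 0.2111 m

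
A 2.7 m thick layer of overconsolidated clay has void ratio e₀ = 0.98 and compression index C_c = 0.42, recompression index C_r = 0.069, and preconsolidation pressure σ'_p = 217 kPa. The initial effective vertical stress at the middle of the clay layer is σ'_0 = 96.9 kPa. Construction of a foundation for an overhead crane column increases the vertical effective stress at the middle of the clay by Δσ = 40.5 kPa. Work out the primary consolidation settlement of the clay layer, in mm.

S_c ≈ 14.3 mm

Final effective stress: σ'_f = 96.9 + 40.5 = 137.4 kPa.
σ'_f = 137.4 ≤ σ'_p = 217 kPa, so the clay remains overconsolidated and only the recompression index applies:
S_c = C_r·H/(1+e₀)·log₁₀(σ'_f/σ'_0) = 0.069×2.7/1.98×log₁₀(137.4/96.9)
    = 0.094088 × 0.15166 = 0.01427 m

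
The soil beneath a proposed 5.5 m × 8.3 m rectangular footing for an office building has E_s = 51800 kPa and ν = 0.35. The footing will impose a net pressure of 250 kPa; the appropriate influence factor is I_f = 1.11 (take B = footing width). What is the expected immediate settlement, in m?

Immediate (elastic) settlement: S_e = q·B·(1−ν²)/E_s · I_f.
S_e = 250 × 5.5 × (1 − 0.35²) / 51800 × 1.11
    = 250 × 5.5 × 0.8775 / 51800 × 1.11
    = 0.02585 m

S_e ≈ 0.0259 m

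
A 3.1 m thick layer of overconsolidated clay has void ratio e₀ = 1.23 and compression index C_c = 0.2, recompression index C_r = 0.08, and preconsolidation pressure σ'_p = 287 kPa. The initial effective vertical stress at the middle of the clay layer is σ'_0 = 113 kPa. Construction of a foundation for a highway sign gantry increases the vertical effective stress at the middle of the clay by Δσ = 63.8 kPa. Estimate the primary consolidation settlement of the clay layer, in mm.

S_c ≈ 21.6 mm

Final effective stress: σ'_f = 113 + 63.8 = 176.8 kPa.
σ'_f = 176.8 ≤ σ'_p = 287 kPa, so the clay remains overconsolidated and only the recompression index applies:
S_c = C_r·H/(1+e₀)·log₁₀(σ'_f/σ'_0) = 0.08×3.1/2.23×log₁₀(176.8/113)
    = 0.11121 × 0.1944 = 0.02162 m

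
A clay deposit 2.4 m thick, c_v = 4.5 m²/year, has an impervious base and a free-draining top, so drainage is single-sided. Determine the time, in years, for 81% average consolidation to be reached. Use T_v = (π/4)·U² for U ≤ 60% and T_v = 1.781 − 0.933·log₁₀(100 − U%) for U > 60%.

t ≈ 0.753 years

Drainage path length: H_d = H = 2.4 m (single drainage).
U > 60%: T_v = 1.781 − 0.933·log₁₀(100 − 81) = 0.58792.
t = T_v·H_d²/c_v = 0.58792×2.4²/4.5 = 0.7525 years.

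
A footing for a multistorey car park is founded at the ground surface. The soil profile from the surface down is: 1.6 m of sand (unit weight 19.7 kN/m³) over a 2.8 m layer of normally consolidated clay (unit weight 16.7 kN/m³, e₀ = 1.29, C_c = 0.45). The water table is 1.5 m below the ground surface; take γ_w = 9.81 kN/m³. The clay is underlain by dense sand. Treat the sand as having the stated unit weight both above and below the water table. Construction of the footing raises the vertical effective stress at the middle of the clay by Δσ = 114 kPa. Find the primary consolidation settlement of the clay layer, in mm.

Mid-depth of clay below the ground surface: z = 1.6 + 2.8/2 = 3 m.
Total vertical stress at mid-clay: σ_v = 19.7×1.6 + 16.7×1.4 = 54.9 kPa.
Pore pressure: u = 9.81×(3 − 1.5) = 14.715 kPa.
Initial effective stress: σ'_0 = σ_v − u = 54.9 − 14.715 = 40.185 kPa.
Final effective stress: σ'_f = σ'_0 + Δσ = 40.185 + 114 = 154.19 kPa.
Normally consolidated clay, so the full stress increment lies on the virgin compression line:
S_c = C_c·H/(1+e₀)·log₁₀(σ'_f/σ'_0) = 0.45×2.8/(1+1.29)×log₁₀(154.19/40.185)
    = 0.55022 × 0.58399 = 0.3213 m

S_c ≈ 321 mm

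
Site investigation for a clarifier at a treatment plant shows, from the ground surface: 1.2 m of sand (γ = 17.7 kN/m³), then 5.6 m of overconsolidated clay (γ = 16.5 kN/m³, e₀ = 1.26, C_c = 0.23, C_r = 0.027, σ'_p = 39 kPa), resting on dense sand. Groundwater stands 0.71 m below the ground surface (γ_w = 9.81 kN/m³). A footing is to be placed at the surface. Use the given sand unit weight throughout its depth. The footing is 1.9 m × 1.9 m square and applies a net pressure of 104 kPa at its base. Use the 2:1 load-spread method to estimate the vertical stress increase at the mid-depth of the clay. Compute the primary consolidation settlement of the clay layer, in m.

Mid-depth of clay below the ground surface: z = 1.2 + 5.6/2 = 4 m.
Total vertical stress at mid-clay: σ_v = 17.7×1.2 + 16.5×2.8 = 67.44 kPa.
Pore pressure: u = 9.81×(4 − 0.71) = 32.275 kPa.
Initial effective stress: σ'_0 = σ_v − u = 67.44 − 32.275 = 35.165 kPa.
Stress increase at mid-clay by the 2:1 spreading method:
Δσ = qBL/((B+z)(L+z)) = 104×1.9×1.9/((1.9+4)(1.9+4)) = 10.785 kPa
Final effective stress: σ'_f = 35.165 + 10.785 = 45.95 kPa.
σ'_f = 45.95 > σ'_p = 39 kPa, so the stress path crosses the preconsolidation pressure — recompression up to σ'_p, then virgin compression beyond:
S_c = H/(1+e₀)·[C_r·log₁₀(σ'_p/σ'_0) + C_c·log₁₀(σ'_f/σ'_p)]
    = 5.6/2.26 × [0.027×log₁₀(39/35.165) + 0.23×log₁₀(45.95/39)]
    = 2.4779 × [0.0012138 + 0.016381] = 0.0436 m

S_c ≈ 0.0436 m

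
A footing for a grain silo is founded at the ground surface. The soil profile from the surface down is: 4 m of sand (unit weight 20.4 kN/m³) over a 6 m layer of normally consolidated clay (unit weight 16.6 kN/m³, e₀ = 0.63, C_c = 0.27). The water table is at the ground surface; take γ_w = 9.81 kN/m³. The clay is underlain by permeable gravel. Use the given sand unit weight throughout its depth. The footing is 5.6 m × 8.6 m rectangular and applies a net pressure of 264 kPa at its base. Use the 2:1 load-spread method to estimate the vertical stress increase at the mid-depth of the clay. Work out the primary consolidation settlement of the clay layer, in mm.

Mid-depth of clay below the ground surface: z = 4 + 6/2 = 7 m.
Total vertical stress at mid-clay: σ_v = 20.4×4 + 16.6×3 = 131.4 kPa.
Pore pressure: u = 9.81×(7 − 0) = 68.67 kPa.
Initial effective stress: σ'_0 = σ_v − u = 131.4 − 68.67 = 62.73 kPa.
Stress increase at mid-clay by the 2:1 spreading method:
Δσ = qBL/((B+z)(L+z)) = 264×5.6×8.6/((5.6+7)(8.6+7)) = 64.684 kPa
Final effective stress: σ'_f = σ'_0 + Δσ = 62.73 + 64.684 = 127.41 kPa.
Normally consolidated clay, so the full stress increment lies on the virgin compression line:
S_c = C_c·H/(1+e₀)·log₁₀(σ'_f/σ'_0) = 0.27×6/(1+0.63)×log₁₀(127.41/62.73)
    = 0.99387 × 0.30773 = 0.3058 m

S_c ≈ 306 mm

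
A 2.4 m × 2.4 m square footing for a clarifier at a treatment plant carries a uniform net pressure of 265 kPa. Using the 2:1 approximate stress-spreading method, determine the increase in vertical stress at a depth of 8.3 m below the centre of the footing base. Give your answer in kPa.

Δσ_z ≈ 13.3 kPa

By the 2:1 method the load spreads at 1 horizontal : 2 vertical, so at depth z the loaded area has grown by z in each plan dimension:
Δσ = qBL/((B+z)(L+z)) = 265×2.4×2.4/((2.4+8.3)(2.4+8.3)) = 13.332 kPa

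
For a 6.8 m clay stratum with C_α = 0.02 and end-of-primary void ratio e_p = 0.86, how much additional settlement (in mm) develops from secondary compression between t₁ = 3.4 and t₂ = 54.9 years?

S_s ≈ 88.3 mm

Secondary compression: S_s = C_α·H/(1+e_p)·log₁₀(t₂/t₁)
S_s = 0.02×6.8/(1+0.86)×log₁₀(54.9/3.4)
    = 0.07312 × 1.208 = 0.08833 m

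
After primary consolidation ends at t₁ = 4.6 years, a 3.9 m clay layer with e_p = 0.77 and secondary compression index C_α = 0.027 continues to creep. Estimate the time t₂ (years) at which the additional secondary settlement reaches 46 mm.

t₂ ≈ 27.3 years

S_s = C_α·H/(1+e_p)·log₁₀(t₂/t₁) ⇒ log₁₀(t₂/t₁) = S_s·(1+e_p)/(C_α·H).
log₁₀(t₂/t₁) = 0.046 × (1+0.77) / (0.027×3.9) = 0.7732
t₂ = t₁ × 10^0.7732 = 4.6 × 5.932 = 27.29 years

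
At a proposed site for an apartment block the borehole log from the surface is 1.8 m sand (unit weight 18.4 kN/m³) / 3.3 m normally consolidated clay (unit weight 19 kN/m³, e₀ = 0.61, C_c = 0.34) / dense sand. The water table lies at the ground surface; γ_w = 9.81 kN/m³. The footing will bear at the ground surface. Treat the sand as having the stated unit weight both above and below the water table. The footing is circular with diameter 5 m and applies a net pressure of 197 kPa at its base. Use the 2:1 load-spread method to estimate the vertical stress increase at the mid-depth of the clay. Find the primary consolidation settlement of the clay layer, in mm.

Mid-depth of clay below the ground surface: z = 1.8 + 3.3/2 = 3.45 m.
Total vertical stress at mid-clay: σ_v = 18.4×1.8 + 19×1.65 = 64.47 kPa.
Pore pressure: u = 9.81×(3.45 − 0) = 33.845 kPa.
Initial effective stress: σ'_0 = σ_v − u = 64.47 − 33.845 = 30.625 kPa.
Stress increase at mid-clay by the 2:1 spreading method:
Δσ ≈ qD²/(D+z)² = 197×5²/(5+3.45)² = 68.975 kPa
Final effective stress: σ'_f = σ'_0 + Δσ = 30.625 + 68.975 = 99.6 kPa.
Normally consolidated clay, so the full stress increment lies on the virgin compression line:
S_c = C_c·H/(1+e₀)·log₁₀(σ'_f/σ'_0) = 0.34×3.3/(1+0.61)×log₁₀(99.6/30.625)
    = 0.69689 × 0.51218 = 0.3569 m

S_c ≈ 357 mm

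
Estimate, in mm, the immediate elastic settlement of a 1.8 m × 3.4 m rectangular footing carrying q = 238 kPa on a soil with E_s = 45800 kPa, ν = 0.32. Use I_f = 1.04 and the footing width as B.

S_e ≈ 8.73 mm

Immediate (elastic) settlement: S_e = q·B·(1−ν²)/E_s · I_f.
S_e = 238 × 1.8 × (1 − 0.32²) / 45800 × 1.04
    = 238 × 1.8 × 0.8976 / 45800 × 1.04
    = 0.008732 m = 8.732 mm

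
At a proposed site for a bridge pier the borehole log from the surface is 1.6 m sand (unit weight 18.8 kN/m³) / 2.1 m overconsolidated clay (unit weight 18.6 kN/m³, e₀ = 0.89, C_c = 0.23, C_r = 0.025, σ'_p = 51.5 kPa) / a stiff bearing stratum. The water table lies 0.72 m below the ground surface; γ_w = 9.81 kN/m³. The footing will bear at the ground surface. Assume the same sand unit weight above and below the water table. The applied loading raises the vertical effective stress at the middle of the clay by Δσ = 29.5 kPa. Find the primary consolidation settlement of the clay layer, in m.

Mid-depth of clay below the ground surface: z = 1.6 + 2.1/2 = 2.65 m.
Total vertical stress at mid-clay: σ_v = 18.8×1.6 + 18.6×1.05 = 49.61 kPa.
Pore pressure: u = 9.81×(2.65 − 0.72) = 18.933 kPa.
Initial effective stress: σ'_0 = σ_v − u = 49.61 − 18.933 = 30.677 kPa.
Final effective stress: σ'_f = 30.677 + 29.5 = 60.177 kPa.
σ'_f = 60.177 > σ'_p = 51.5 kPa, so the stress path crosses the preconsolidation pressure — recompression up to σ'_p, then virgin compression beyond:
S_c = H/(1+e₀)·[C_r·log₁₀(σ'_p/σ'_0) + C_c·log₁₀(σ'_f/σ'_p)]
    = 2.1/1.89 × [0.025×log₁₀(51.5/30.677) + 0.23×log₁₀(60.177/51.5)]
    = 1.1111 × [0.0056249 + 0.015553] = 0.02353 m

S_c ≈ 0.0235 m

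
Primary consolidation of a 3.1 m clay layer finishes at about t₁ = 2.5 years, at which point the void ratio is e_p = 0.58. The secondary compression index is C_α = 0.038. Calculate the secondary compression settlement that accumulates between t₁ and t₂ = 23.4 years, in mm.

Secondary compression: S_s = C_α·H/(1+e_p)·log₁₀(t₂/t₁)
S_s = 0.038×3.1/(1+0.58)×log₁₀(23.4/2.5)
    = 0.07456 × 0.9713 = 0.07242 m

S_s ≈ 72.4 mm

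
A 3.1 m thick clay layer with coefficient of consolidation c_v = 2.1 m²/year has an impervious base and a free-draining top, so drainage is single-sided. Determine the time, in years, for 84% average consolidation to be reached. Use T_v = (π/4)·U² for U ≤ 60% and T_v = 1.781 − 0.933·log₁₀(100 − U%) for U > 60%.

Drainage path length: H_d = H = 3.1 m (single drainage).
U > 60%: T_v = 1.781 − 0.933·log₁₀(100 − 84) = 0.65756.
t = T_v·H_d²/c_v = 0.65756×3.1²/2.1 = 3.009 years.

t ≈ 3.01 years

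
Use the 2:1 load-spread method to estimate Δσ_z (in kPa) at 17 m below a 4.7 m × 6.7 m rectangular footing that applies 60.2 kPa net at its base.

Δσ_z ≈ 3.69 kPa

By the 2:1 method the load spreads at 1 horizontal : 2 vertical, so at depth z the loaded area has grown by z in each plan dimension:
Δσ = qBL/((B+z)(L+z)) = 60.2×4.7×6.7/((4.7+17)(6.7+17)) = 3.686 kPa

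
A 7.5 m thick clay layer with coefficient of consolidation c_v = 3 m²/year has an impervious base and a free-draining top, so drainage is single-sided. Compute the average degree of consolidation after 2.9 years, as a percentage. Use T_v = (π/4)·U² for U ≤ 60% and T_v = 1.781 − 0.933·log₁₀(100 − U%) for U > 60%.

U ≈ 44.4 %

Drainage path length: H_d = H = 7.5 m (single drainage).
T_v = c_v·t/H_d² = 3×2.9/7.5² = 0.15467.
T_v = 0.15467 corresponds to the U ≤ 60% branch:
U = √(4T_v/π) = 0.4438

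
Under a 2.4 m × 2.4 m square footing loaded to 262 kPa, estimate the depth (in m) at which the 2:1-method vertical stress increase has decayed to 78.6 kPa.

z ≈ 1.98 m

2:1 spreading — at depth z the loaded area has grown by z in each plan dimension:
qB²/(B+z)² = Δσ_z ⇒ z = B(√(q/Δσ_z) − 1) = 2.4×(√(262/78.6) − 1) = 1.982 m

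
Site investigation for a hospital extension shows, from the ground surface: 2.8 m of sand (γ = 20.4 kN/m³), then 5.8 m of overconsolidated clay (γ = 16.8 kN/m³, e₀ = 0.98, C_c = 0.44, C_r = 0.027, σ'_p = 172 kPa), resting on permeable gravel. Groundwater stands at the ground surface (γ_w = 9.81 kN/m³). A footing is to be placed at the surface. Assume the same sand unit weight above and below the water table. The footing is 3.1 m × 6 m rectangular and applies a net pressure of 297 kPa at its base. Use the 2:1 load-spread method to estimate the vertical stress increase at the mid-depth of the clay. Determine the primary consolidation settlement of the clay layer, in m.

Mid-depth of clay below the ground surface: z = 2.8 + 5.8/2 = 5.7 m.
Total vertical stress at mid-clay: σ_v = 20.4×2.8 + 16.8×2.9 = 105.84 kPa.
Pore pressure: u = 9.81×(5.7 − 0) = 55.917 kPa.
Initial effective stress: σ'_0 = σ_v − u = 105.84 − 55.917 = 49.923 kPa.
Stress increase at mid-clay by the 2:1 spreading method:
Δσ = qBL/((B+z)(L+z)) = 297×3.1×6/((3.1+5.7)(6+5.7)) = 53.654 kPa
Final effective stress: σ'_f = 49.923 + 53.654 = 103.58 kPa.
σ'_f = 103.58 ≤ σ'_p = 172 kPa, so the clay remains overconsolidated and only the recompression index applies:
S_c = C_r·H/(1+e₀)·log₁₀(σ'_f/σ'_0) = 0.027×5.8/1.98×log₁₀(103.58/49.923)
    = 0.079091 × 0.31698 = 0.02507 m

S_c ≈ 0.0251 m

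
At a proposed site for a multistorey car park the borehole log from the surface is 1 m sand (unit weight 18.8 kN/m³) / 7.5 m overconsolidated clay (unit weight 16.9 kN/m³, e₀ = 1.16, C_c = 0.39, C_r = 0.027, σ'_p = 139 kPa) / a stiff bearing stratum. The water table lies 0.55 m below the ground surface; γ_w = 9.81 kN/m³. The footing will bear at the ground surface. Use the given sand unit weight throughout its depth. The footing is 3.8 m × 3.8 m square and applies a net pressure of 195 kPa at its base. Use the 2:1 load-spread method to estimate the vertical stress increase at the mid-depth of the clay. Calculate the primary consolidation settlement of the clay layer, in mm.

S_c ≈ 27 mm

Mid-depth of clay below the ground surface: z = 1 + 7.5/2 = 4.75 m.
Total vertical stress at mid-clay: σ_v = 18.8×1 + 16.9×3.75 = 82.175 kPa.
Pore pressure: u = 9.81×(4.75 − 0.55) = 41.202 kPa.
Initial effective stress: σ'_0 = σ_v − u = 82.175 − 41.202 = 40.973 kPa.
Stress increase at mid-clay by the 2:1 spreading method:
Δσ = qBL/((B+z)(L+z)) = 195×3.8×3.8/((3.8+4.75)(3.8+4.75)) = 38.519 kPa
Final effective stress: σ'_f = 40.973 + 38.519 = 79.492 kPa.
σ'_f = 79.492 ≤ σ'_p = 139 kPa, so the clay remains overconsolidated and only the recompression index applies:
S_c = C_r·H/(1+e₀)·log₁₀(σ'_f/σ'_0) = 0.027×7.5/2.16×log₁₀(79.492/40.973)
    = 0.093749 × 0.28783 = 0.02698 m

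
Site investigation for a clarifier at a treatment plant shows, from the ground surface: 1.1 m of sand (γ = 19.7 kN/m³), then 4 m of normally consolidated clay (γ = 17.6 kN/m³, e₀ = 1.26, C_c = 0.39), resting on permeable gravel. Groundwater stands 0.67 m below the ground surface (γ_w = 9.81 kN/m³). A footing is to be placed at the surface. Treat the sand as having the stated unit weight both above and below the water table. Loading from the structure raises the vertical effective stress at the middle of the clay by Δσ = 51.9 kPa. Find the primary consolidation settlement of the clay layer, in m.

Mid-depth of clay below the ground surface: z = 1.1 + 4/2 = 3.1 m.
Total vertical stress at mid-clay: σ_v = 19.7×1.1 + 17.6×2 = 56.87 kPa.
Pore pressure: u = 9.81×(3.1 − 0.67) = 23.838 kPa.
Initial effective stress: σ'_0 = σ_v − u = 56.87 − 23.838 = 33.032 kPa.
Final effective stress: σ'_f = σ'_0 + Δσ = 33.032 + 51.9 = 84.932 kPa.
Normally consolidated clay, so the full stress increment lies on the virgin compression line:
S_c = C_c·H/(1+e₀)·log₁₀(σ'_f/σ'_0) = 0.39×4/(1+1.26)×log₁₀(84.932/33.032)
    = 0.69027 × 0.41014 = 0.2831 m

S_c ≈ 0.283 m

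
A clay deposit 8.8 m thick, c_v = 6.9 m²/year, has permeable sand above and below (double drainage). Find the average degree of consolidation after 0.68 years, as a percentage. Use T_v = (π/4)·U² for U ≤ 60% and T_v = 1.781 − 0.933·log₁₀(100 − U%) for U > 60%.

Drainage path length: H_d = H/2 = 4.4 m (double drainage).
T_v = c_v·t/H_d² = 6.9×0.68/4.4² = 0.24236.
T_v = 0.24236 corresponds to the U ≤ 60% branch:
U = √(4T_v/π) = 0.5555

U ≈ 55.6 %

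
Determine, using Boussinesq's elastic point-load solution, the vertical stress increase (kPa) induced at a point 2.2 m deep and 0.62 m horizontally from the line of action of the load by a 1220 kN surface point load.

Δσ_z ≈ 99.4 kPa

Boussinesq vertical stress below a point load on an elastic half-space:
Δσ_z = 3P/(2πz²) · [1 + (r/z)²]^(−5/2)
r/z = 0.62/2.2 = 0.28182; [1+(r/z)²]^(−5/2) = 0.82608.
Δσ_z = 3×1220/(2π×2.2²) × 0.82608 = 120.35 × 0.82608 = 99.42 kPa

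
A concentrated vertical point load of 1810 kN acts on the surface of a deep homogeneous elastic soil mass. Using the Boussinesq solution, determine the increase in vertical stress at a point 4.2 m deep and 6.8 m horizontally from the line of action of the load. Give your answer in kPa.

Boussinesq vertical stress below a point load on an elastic half-space:
Δσ_z = 3P/(2πz²) · [1 + (r/z)²]^(−5/2)
r/z = 6.8/4.2 = 1.619; [1+(r/z)²]^(−5/2) = 0.040071.
Δσ_z = 3×1810/(2π×4.2²) × 0.040071 = 48.992 × 0.040071 = 1.963 kPa

Δσ_z ≈ 1.96 kPa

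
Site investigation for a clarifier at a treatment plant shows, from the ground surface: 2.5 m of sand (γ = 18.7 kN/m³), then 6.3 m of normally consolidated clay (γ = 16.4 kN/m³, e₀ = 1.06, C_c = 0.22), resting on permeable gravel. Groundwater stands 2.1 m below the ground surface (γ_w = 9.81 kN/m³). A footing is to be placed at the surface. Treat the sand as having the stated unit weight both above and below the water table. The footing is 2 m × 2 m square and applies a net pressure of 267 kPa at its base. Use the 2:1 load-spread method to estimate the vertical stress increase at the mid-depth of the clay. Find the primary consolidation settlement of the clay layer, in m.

S_c ≈ 0.0737 m

Mid-depth of clay below the ground surface: z = 2.5 + 6.3/2 = 5.65 m.
Total vertical stress at mid-clay: σ_v = 18.7×2.5 + 16.4×3.15 = 98.41 kPa.
Pore pressure: u = 9.81×(5.65 − 2.1) = 34.825 kPa.
Initial effective stress: σ'_0 = σ_v − u = 98.41 − 34.825 = 63.585 kPa.
Stress increase at mid-clay by the 2:1 spreading method:
Δσ = qBL/((B+z)(L+z)) = 267×2×2/((2+5.65)(2+5.65)) = 18.249 kPa
Final effective stress: σ'_f = σ'_0 + Δσ = 63.585 + 18.249 = 81.834 kPa.
Normally consolidated clay, so the full stress increment lies on the virgin compression line:
S_c = C_c·H/(1+e₀)·log₁₀(σ'_f/σ'_0) = 0.22×6.3/(1+1.06)×log₁₀(81.834/63.585)
    = 0.67282 × 0.10958 = 0.07373 m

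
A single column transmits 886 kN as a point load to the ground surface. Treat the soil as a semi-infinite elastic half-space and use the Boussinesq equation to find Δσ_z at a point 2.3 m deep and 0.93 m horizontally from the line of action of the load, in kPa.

Δσ_z ≈ 54.8 kPa

Boussinesq vertical stress below a point load on an elastic half-space:
Δσ_z = 3P/(2πz²) · [1 + (r/z)²]^(−5/2)
r/z = 0.93/2.3 = 0.40435; [1+(r/z)²]^(−5/2) = 0.68484.
Δσ_z = 3×886/(2π×2.3²) × 0.68484 = 79.969 × 0.68484 = 54.77 kPa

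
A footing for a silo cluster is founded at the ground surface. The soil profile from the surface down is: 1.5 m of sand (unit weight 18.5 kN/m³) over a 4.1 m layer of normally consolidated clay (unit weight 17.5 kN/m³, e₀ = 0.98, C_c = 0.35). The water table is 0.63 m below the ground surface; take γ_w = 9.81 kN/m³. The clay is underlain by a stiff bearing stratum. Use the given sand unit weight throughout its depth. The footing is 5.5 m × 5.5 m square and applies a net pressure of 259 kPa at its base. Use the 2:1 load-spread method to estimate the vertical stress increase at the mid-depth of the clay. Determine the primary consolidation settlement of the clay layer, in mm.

Mid-depth of clay below the ground surface: z = 1.5 + 4.1/2 = 3.55 m.
Total vertical stress at mid-clay: σ_v = 18.5×1.5 + 17.5×2.05 = 63.625 kPa.
Pore pressure: u = 9.81×(3.55 − 0.63) = 28.645 kPa.
Initial effective stress: σ'_0 = σ_v − u = 63.625 − 28.645 = 34.98 kPa.
Stress increase at mid-clay by the 2:1 spreading method:
Δσ = qBL/((B+z)(L+z)) = 259×5.5×5.5/((5.5+3.55)(5.5+3.55)) = 95.659 kPa
Final effective stress: σ'_f = σ'_0 + Δσ = 34.98 + 95.659 = 130.64 kPa.
Normally consolidated clay, so the full stress increment lies on the virgin compression line:
S_c = C_c·H/(1+e₀)·log₁₀(σ'_f/σ'_0) = 0.35×4.1/(1+0.98)×log₁₀(130.64/34.98)
    = 0.72475 × 0.57226 = 0.4147 m

S_c ≈ 415 mm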